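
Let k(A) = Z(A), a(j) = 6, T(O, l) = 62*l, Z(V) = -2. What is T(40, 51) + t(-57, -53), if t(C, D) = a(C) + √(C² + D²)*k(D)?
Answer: 3168 - 2*√6058 ≈ 3012.3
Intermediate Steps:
k(A) = -2
t(C, D) = 6 - 2*√(C² + D²) (t(C, D) = 6 + √(C² + D²)*(-2) = 6 - 2*√(C² + D²))
T(40, 51) + t(-57, -53) = 62*51 + (6 - 2*√((-57)² + (-53)²)) = 3162 + (6 - 2*√(3249 + 2809)) = 3162 + (6 - 2*√6058) = 3168 - 2*√6058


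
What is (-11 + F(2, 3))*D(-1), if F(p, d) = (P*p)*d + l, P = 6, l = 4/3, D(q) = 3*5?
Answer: 395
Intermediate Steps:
D(q) = 15
l = 4/3 (l = 4*(⅓) = 4/3 ≈ 1.3333)
F(p, d) = 4/3 + 6*d*p (F(p, d) = (6*p)*d + 4/3 = 6*d*p + 4/3 = 4/3 + 6*d*p)
(-11 + F(2, 3))*D(-1) = (-11 + (4/3 + 6*3*2))*15 = (-11 + (4/3 + 36))*15 = (-11 + 112/3)*15 = (79/3)*15 = 395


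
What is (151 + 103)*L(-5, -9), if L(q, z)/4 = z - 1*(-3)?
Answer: -6096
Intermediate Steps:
L(q, z) = 12 + 4*z (L(q, z) = 4*(z - 1*(-3)) = 4*(z + 3) = 4*(3 + z) = 12 + 4*z)
(151 + 103)*L(-5, -9) = (151 + 103)*(12 + 4*(-9)) = 254*(12 - 36) = 254*(-24) = -6096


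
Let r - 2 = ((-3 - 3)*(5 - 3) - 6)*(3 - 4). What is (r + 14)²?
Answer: 1156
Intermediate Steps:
r = 20 (r = 2 + ((-3 - 3)*(5 - 3) - 6)*(3 - 4) = 2 + (-6*2 - 6)*(-1) = 2 + (-12 - 6)*(-1) = 2 - 18*(-1) = 2 + 18 = 20)
(r + 14)² = (20 + 14)² = 34² = 1156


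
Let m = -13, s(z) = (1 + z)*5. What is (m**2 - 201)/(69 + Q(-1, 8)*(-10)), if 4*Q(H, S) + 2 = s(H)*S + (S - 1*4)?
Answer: -1/2 ≈ -0.50000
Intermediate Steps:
s(z) = 5 + 5*z
Q(H, S) = -3/2 + S/4 + S*(5 + 5*H)/4 (Q(H, S) = -1/2 + ((5 + 5*H)*S + (S - 1*4))/4 = -1/2 + (S*(5 + 5*H) + (S - 4))/4 = -1/2 + (S*(5 + 5*H) + (-4 + S))/4 = -1/2 + (-4 + S + S*(5 + 5*H))/4 = -1/2 + (-1 + S/4 + S*(5 + 5*H)/4) = -3/2 + S/4 + S*(5 + 5*H)/4)
(m**2 - 201)/(69 + Q(-1, 8)*(-10)) = ((-13)**2 - 201)/(69 + (-3/2 + (1/4)*8 + (5/4)*8*(1 - 1))*(-10)) = (169 - 201)/(69 + (-3/2 + 2 + (5/4)*8*0)*(-10)) = -32/(69 + (-3/2 + 2 + 0)*(-10)) = -32/(69 + (1/2)*(-10)) = -32/(69 - 5) = -32/64 = -32*1/64 = -1/2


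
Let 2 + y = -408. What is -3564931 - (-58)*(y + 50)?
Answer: -3585811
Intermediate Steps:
y = -410 (y = -2 - 408 = -410)
-3564931 - (-58)*(y + 50) = -3564931 - (-58)*(-410 + 50) = -3564931 - (-58)*(-360) = -3564931 - 1*20880 = -3564931 - 20880 = -3585811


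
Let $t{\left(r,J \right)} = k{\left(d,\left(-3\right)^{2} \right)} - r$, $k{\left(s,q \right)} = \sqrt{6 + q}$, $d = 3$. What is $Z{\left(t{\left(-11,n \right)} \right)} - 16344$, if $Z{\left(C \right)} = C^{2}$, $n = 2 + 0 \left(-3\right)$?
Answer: $-16208 + 22 \sqrt{15} \approx -16123.0$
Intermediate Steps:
$n = 2$ ($n = 2 + 0 = 2$)
$t{\left(r,J \right)} = \sqrt{15} - r$ ($t{\left(r,J \right)} = \sqrt{6 + \left(-3\right)^{2}} - r = \sqrt{6 + 9} - r = \sqrt{15} - r$)
$Z{\left(t{\left(-11,n \right)} \right)} - 16344 = \left(\sqrt{15} - -11\right)^{2} - 16344 = \left(\sqrt{15} + 11\right)^{2} - 16344 = \left(11 + \sqrt{15}\right)^{2} - 16344 = -16344 + \left(11 + \sqrt{15}\right)^{2}$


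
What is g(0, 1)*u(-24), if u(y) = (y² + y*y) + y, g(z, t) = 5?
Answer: 5640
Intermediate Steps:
u(y) = y + 2*y² (u(y) = (y² + y²) + y = 2*y² + y = y + 2*y²)
g(0, 1)*u(-24) = 5*(-24*(1 + 2*(-24))) = 5*(-24*(1 - 48)) = 5*(-24*(-47)) = 5*1128 = 5640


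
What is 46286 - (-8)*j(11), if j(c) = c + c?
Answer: 46462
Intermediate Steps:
j(c) = 2*c
46286 - (-8)*j(11) = 46286 - (-8)*2*11 = 46286 - (-8)*22 = 46286 - 1*(-176) = 46286 + 176 = 46462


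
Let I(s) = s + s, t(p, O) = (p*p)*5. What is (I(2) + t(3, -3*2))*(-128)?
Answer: -6272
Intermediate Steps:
t(p, O) = 5*p**2 (t(p, O) = p**2*5 = 5*p**2)
I(s) = 2*s
(I(2) + t(3, -3*2))*(-128) = (2*2 + 5*3**2)*(-128) = (4 + 5*9)*(-128) = (4 + 45)*(-128) = 49*(-128) = -6272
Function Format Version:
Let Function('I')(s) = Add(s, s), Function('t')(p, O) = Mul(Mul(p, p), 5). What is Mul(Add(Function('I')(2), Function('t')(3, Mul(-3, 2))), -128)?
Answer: -6272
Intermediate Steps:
Function('t')(p, O) = Mul(5, Pow(p, 2)) (Function('t')(p, O) = Mul(Pow(p, 2), 5) = Mul(5, Pow(p, 2)))
Function('I')(s) = Mul(2, s)
Mul(Add(Function('I')(2), Function('t')(3, Mul(-3, 2))), -128) = Mul(Add(Mul(2, 2), Mul(5, Pow(3, 2))), -128) = Mul(Add(4, Mul(5, 9)), -128) = Mul(Add(4, 45), -128) = Mul(49, -128) = -6272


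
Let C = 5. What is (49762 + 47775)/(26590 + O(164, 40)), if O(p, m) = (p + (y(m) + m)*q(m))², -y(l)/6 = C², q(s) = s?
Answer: 97537/17970286 ≈ 0.0054277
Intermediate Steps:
y(l) = -150 (y(l) = -6*5² = -6*25 = -150)
O(p, m) = (p + m*(-150 + m))² (O(p, m) = (p + (-150 + m)*m)² = (p + m*(-150 + m))²)
(49762 + 47775)/(26590 + O(164, 40)) = (49762 + 47775)/(26590 + (164 + 40² - 150*40)²) = 97537/(26590 + (164 + 1600 - 6000)²) = 97537/(26590 + (-4236)²) = 97537/(26590 + 17943696) = 97537/17970286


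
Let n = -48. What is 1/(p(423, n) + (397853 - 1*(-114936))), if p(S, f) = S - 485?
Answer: 1/512727 ≈ 1.9504e-6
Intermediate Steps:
p(S, f) = -485 + S
1/(p(423, n) + (397853 - 1*(-114936))) = 1/((-485 + 423) + (397853 - 1*(-114936))) = 1/(-62 + (397853 + 114936)) = 1/(-62 + 512789) = 1/512727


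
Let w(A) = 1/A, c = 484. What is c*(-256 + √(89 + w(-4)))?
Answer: -123904 + 242*√355 ≈ -1.1934e+5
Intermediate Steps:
c*(-256 + √(89 + w(-4))) = 484*(-256 + √(89 + 1/(-4))) = 484*(-256 + √(89 - ¼)) = 484*(-256 + √(355/4)) = 484*(-256 + √355/2) = -123904 + 242*√355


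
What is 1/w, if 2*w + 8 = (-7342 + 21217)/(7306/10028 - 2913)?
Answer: -14602129/93193141 ≈ -0.15669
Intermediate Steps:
w = -93193141/14602129 (w = -4 + ((-7342 + 21217)/(7306/10028 - 2913))/2 = -4 + (13875/(7306*(1/10028) - 2913))/2 = -4 + (13875/(3653/5014 - 2913))/2 = -4 + (13875/(-14602129/5014))/2 = -4 + (13875*(-5014/14602129))/2 = -4 + (½)*(-69569250/14602129) = -4 - 34784625/14602129 = -93193141/14602129 ≈ -6.3822)
1/w = 1/(-93193141/14602129) = -14602129/93193141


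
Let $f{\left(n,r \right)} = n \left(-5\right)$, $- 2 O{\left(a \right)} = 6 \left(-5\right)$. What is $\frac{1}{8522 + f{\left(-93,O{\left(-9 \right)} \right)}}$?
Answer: $\frac{1}{8987} \approx 0.00011127$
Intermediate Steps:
$O{\left(a \right)} = 15$ ($O{\left(a \right)} = - \frac{6 \left(-5\right)}{2} = \left(- \frac{1}{2}\right) \left(-30\right) = 15$)
$f{\left(n,r \right)} = - 5 n$
$\frac{1}{8522 + f{\left(-93,O{\left(-9 \right)} \right)}} = \frac{1}{8522 - -465} = \frac{1}{8522 + 465} = \frac{1}{8987}$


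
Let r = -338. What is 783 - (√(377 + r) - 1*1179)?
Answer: 1962 - √39 ≈ 1955.8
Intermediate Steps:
783 - (√(377 + r) - 1*1179) = 783 - (√(377 - 338) - 1*1179) = 783 - (√39 - 1179) = 783 - (-1179 + √39) = 783 + (1179 - √39) = 1962 - √39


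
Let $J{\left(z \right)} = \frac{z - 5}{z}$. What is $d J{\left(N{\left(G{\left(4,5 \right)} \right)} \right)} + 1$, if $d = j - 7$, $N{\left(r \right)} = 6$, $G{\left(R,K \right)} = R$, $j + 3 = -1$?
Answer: $- \frac{5}{6} \approx -0.83333$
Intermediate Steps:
$j = -4$ ($j = -3 - 1 = -4$)
$J{\left(z \right)} = \frac{-5 + z}{z}$
$d = -11$ ($d = -4 - 7 = -11$)
$d J{\left(N{\left(G{\left(4,5 \right)} \right)} \right)} + 1 = - 11 \frac{-5 + 6}{6} + 1 = - 11 \cdot \frac{1}{6} \cdot 1 + 1 = \left(-11\right) \frac{1}{6} + 1 = - \frac{11}{6} + 1 = - \frac{5}{6}$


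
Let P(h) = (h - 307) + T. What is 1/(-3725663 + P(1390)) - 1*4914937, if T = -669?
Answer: -18309364144314/3725249 ≈ -4.9149e+6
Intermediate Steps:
P(h) = -976 + h (P(h) = (h - 307) - 669 = (-307 + h) - 669 = -976 + h)
1/(-3725663 + P(1390)) - 1*4914937 = 1/(-3725663 + (-976 + 1390)) - 1*4914937 = 1/(-3725663 + 414) - 4914937 = 1/(-3725249) - 4914937 = -1/3725249 - 4914937 = -18309364144314/3725249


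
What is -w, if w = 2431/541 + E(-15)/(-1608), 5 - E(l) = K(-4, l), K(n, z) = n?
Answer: -1301393/289976 ≈ -4.4879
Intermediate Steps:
E(l) = 9 (E(l) = 5 - 1*(-4) = 5 + 4 = 9)
w = 1301393/289976 (w = 2431/541 + 9/(-1608) = 2431*(1/541) + 9*(-1/1608) = 2431/541 - 3/536 = 1301393/289976 ≈ 4.4879)
-w = -1*1301393/289976 = -1301393/289976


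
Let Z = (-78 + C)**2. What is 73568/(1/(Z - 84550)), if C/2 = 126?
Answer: -3992829632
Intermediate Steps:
C = 252 (C = 2*126 = 252)
Z = 30276 (Z = (-78 + 252)**2 = 174**2 = 30276)
73568/(1/(Z - 84550)) = 73568/(1/(30276 - 84550)) = 73568/(1/(-54274)) = 73568/(-1/54274) = 73568*(-54274) = -3992829632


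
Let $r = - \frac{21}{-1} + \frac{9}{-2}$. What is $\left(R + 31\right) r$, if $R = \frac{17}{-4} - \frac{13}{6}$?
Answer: $\frac{3245}{8} \approx 405.63$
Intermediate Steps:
$r = \frac{33}{2}$ ($r = \left(-21\right) \left(-1\right) + 9 \left(- \frac{1}{2}\right) = 21 - \frac{9}{2} = \frac{33}{2} \approx 16.5$)
$R = - \frac{77}{12}$ ($R = 17 \left(- \frac{1}{4}\right) - \frac{13}{6} = - \frac{17}{4} - \frac{13}{6} = - \frac{77}{12} \approx -6.4167$)
$\left(R + 31\right) r = \left(- \frac{77}{12} + 31\right) \frac{33}{2} = \frac{295}{12} \cdot \frac{33}{2} = \frac{3245}{8}$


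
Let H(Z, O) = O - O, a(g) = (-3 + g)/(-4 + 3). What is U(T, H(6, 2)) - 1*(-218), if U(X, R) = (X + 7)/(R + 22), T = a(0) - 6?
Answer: 2400/11 ≈ 218.18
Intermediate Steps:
a(g) = 3 - g (a(g) = (-3 + g)/(-1) = (-3 + g)*(-1) = 3 - g)
H(Z, O) = 0
T = -3 (T = (3 - 1*0) - 6 = (3 + 0) - 6 = 3 - 6 = -3)
U(X, R) = (7 + X)/(22 + R)
U(T, H(6, 2)) - 1*(-218) = (7 - 3)/(22 + 0) - 1*(-218) = 4/22 + 218 = (1/22)*4 + 218 = 2/11 + 218 = 2400/11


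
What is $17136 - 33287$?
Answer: $-16151$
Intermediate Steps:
$17136 - 33287 = -16151$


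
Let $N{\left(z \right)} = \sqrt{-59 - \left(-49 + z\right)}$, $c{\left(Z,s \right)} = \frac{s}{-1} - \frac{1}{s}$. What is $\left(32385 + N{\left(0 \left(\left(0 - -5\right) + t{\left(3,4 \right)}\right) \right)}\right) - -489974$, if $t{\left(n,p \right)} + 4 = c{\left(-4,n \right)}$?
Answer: $522359 + i \sqrt{10} \approx 5.2236 \cdot 10^{5} + 3.1623 i$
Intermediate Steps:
$c{\left(Z,s \right)} = - s - \frac{1}{s}$ ($c{\left(Z,s \right)} = s \left(-1\right) - \frac{1}{s} = - s - \frac{1}{s}$)
$t{\left(n,p \right)} = -4 - n - \frac{1}{n}$ ($t{\left(n,p \right)} = -4 - \left(n + \frac{1}{n}\right) = -4 - n - \frac{1}{n}$)
$N{\left(z \right)} = \sqrt{-10 - z}$
$\left(32385 + N{\left(0 \left(\left(0 - -5\right) + t{\left(3,4 \right)}\right) \right)}\right) - -489974 = \left(32385 + \sqrt{-10 - 0 \left(\left(0 - -5\right) - \frac{22}{3}\right)}\right) - -489974 = \left(32385 + \sqrt{-10 - 0 \left(\left(0 + 5\right) - \frac{22}{3}\right)}\right) + 489974 = \left(32385 + \sqrt{-10 - 0 \left(5 - \frac{22}{3}\right)}\right) + 489974 = \left(32385 + \sqrt{-10 - 0 \left(- \frac{7}{3}\right)}\right) + 489974 = \left(32385 + \sqrt{-10 - 0}\right) + 489974 = \left(32385 + \sqrt{-10 + 0}\right) + 489974 = \left(32385 + \sqrt{-10}\right) + 489974 = \left(32385 + i \sqrt{10}\right) + 489974 = 522359 + i \sqrt{10}$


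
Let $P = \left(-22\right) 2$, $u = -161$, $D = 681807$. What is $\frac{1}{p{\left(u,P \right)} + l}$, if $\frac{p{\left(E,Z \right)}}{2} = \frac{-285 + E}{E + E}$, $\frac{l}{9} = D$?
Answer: $\frac{161}{987938789} \approx 1.6297 \cdot 10^{-7}$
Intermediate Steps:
$l = 6136263$ ($l = 9 \cdot 681807 = 6136263$)
$P = -44$
$p{\left(E,Z \right)} = \frac{-285 + E}{E}$ ($p{\left(E,Z \right)} = 2 \frac{-285 + E}{E + E} = 2 \frac{-285 + E}{2 E} = \frac{-285 + E}{E}$)
$\frac{1}{p{\left(u,P \right)} + l} = \frac{1}{\frac{-285 - 161}{-161} + 6136263} = \frac{1}{\left(- \frac{1}{161}\right) \left(-446\right) + 6136263} = \frac{1}{\frac{446}{161} + 6136263} = \frac{1}{\frac{987938789}{161}} = \frac{161}{987938789}$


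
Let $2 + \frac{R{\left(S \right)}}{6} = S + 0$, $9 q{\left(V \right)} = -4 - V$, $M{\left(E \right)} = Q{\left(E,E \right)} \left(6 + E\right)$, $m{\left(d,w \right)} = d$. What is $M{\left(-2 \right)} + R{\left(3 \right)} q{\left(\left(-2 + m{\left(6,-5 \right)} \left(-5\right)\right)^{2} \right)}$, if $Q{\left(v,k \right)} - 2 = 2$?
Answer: $- \frac{2008}{3} \approx -669.33$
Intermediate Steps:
$Q{\left(v,k \right)} = 4$ ($Q{\left(v,k \right)} = 2 + 2 = 4$)
$M{\left(E \right)} = 24 + 4 E$ ($M{\left(E \right)} = 4 \left(6 + E\right) = 24 + 4 E$)
$q{\left(V \right)} = - \frac{4}{9} - \frac{V}{9}$ ($q{\left(V \right)} = \frac{-4 - V}{9} = - \frac{4}{9} - \frac{V}{9}$)
$R{\left(S \right)} = -12 + 6 S$ ($R{\left(S \right)} = -12 + 6 \left(S + 0\right) = -12 + 6 S$)
$M{\left(-2 \right)} + R{\left(3 \right)} q{\left(\left(-2 + m{\left(6,-5 \right)} \left(-5\right)\right)^{2} \right)} = \left(24 + 4 \left(-2\right)\right) + \left(-12 + 6 \cdot 3\right) \left(- \frac{4}{9} - \frac{\left(-2 + 6 \left(-5\right)\right)^{2}}{9}\right) = \left(24 - 8\right) + \left(-12 + 18\right) \left(- \frac{4}{9} - \frac{\left(-2 - 30\right)^{2}}{9}\right) = 16 + 6 \left(- \frac{4}{9} - \frac{\left(-32\right)^{2}}{9}\right) = 16 + 6 \left(- \frac{4}{9} - \frac{1024}{9}\right) = 16 + 6 \left(- \frac{1028}{9}\right) = 16 - \frac{2056}{3} = - \frac{2008}{3}$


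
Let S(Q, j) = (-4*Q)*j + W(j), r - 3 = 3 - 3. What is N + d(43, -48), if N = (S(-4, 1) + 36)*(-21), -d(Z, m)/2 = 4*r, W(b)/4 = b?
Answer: -1200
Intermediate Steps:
r = 3 (r = 3 + (3 - 3) = 3 + 0 = 3)
W(b) = 4*b
d(Z, m) = -24 (d(Z, m) = -8*3 = -2*12 = -24)
S(Q, j) = 4*j - 4*Q*j (S(Q, j) = (-4*Q)*j + 4*j = -4*Q*j + 4*j = 4*j - 4*Q*j)
N = -1176 (N = (4*1*(1 - 1*(-4)) + 36)*(-21) = (4*1*(1 + 4) + 36)*(-21) = (4*1*5 + 36)*(-21) = (20 + 36)*(-21) = 56*(-21) = -1176)
N + d(43, -48) = -1176 - 24 = -1200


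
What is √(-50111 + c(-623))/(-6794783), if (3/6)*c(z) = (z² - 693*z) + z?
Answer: -√1588379/6794783 ≈ -0.00018548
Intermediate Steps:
c(z) = -1384*z + 2*z² (c(z) = 2*((z² - 693*z) + z) = 2*(z² - 692*z) = -1384*z + 2*z²)
√(-50111 + c(-623))/(-6794783) = √(-50111 + 2*(-623)*(-692 - 623))/(-6794783) = √(-50111 + 2*(-623)*(-1315))*(-1/6794783) = √(-50111 + 1638490)*(-1/6794783) = √1588379*(-1/6794783) = -√1588379/6794783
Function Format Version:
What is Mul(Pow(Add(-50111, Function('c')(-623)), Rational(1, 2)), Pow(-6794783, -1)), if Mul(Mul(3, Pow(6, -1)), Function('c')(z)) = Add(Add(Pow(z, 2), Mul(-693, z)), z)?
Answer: Mul(Rational(-1, 6794783), Pow(1588379, Rational(1, 2))) ≈ -0.00018548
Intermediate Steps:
Function('c')(z) = Add(Mul(-1384, z), Mul(2, Pow(z, 2))) (Function('c')(z) = Mul(2, Add(Add(Pow(z, 2), Mul(-693, z)), z)) = Mul(2, Add(Pow(z, 2), Mul(-692, z))) = Add(Mul(-1384, z), Mul(2, Pow(z, 2))))
Mul(Pow(Add(-50111, Function('c')(-623)), Rational(1, 2)), Pow(-6794783, -1)) = Mul(Pow(Add(-50111, Mul(2, -623, Add(-692, -623))), Rational(1, 2)), Pow(-6794783, -1)) = Mul(Pow(Add(-50111, Mul(2, -623, -1315)), Rational(1, 2)), Rational(-1, 6794783)) = Mul(Pow(Add(-50111, 1638490), Rational(1, 2)), Rational(-1, 6794783)) = Mul(Pow(1588379, Rational(1, 2)), Rational(-1, 6794783)) = Mul(Rational(-1, 6794783), Pow(1588379, Rational(1, 2)))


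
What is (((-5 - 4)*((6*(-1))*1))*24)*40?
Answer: 51840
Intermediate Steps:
(((-5 - 4)*((6*(-1))*1))*24)*40 = (-(-54)*24)*40 = (-9*(-6)*24)*40 = (54*24)*40 = 1296*40 = 51840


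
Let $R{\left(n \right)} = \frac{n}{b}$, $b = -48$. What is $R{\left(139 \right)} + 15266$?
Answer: $\frac{732629}{48} \approx 15263.0$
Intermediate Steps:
$R{\left(n \right)} = - \frac{n}{48}$ ($R{\left(n \right)} = \frac{n}{-48} = n \left(- \frac{1}{48}\right) = - \frac{n}{48}$)
$R{\left(139 \right)} + 15266 = \left(- \frac{1}{48}\right) 139 + 15266 = - \frac{139}{48} + 15266 = \frac{732629}{48}$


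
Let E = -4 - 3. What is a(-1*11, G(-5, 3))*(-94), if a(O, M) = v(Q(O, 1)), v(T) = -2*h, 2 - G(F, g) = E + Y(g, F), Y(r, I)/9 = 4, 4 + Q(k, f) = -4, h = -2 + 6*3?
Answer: 3008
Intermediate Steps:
h = 16 (h = -2 + 18 = 16)
Q(k, f) = -8 (Q(k, f) = -4 - 4 = -8)
Y(r, I) = 36 (Y(r, I) = 9*4 = 36)
E = -7
G(F, g) = -27 (G(F, g) = 2 - (-7 + 36) = 2 - 1*29 = 2 - 29 = -27)
v(T) = -32 (v(T) = -2*16 = -32)
a(O, M) = -32
a(-1*11, G(-5, 3))*(-94) = -32*(-94) = 3008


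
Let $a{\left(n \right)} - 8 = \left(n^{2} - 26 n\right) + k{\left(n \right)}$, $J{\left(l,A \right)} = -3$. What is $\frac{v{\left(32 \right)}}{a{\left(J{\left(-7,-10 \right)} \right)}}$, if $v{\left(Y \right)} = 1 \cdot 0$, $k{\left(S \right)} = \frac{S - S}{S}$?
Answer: $0$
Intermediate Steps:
$k{\left(S \right)} = 0$ ($k{\left(S \right)} = \frac{0}{S} = 0$)
$v{\left(Y \right)} = 0$
$a{\left(n \right)} = 8 + n^{2} - 26 n$ ($a{\left(n \right)} = 8 + \left(\left(n^{2} - 26 n\right) + 0\right) = 8 + \left(n^{2} - 26 n\right) = 8 + n^{2} - 26 n$)
$\frac{v{\left(32 \right)}}{a{\left(J{\left(-7,-10 \right)} \right)}} = \frac{0}{8 + \left(-3\right)^{2} - -78} = \frac{0}{8 + 9 + 78} = \frac{0}{95} = 0 \cdot \frac{1}{95} = 0$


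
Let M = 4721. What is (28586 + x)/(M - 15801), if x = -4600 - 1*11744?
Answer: -6121/5540 ≈ -1.1049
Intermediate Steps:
x = -16344 (x = -4600 - 11744 = -16344)
(28586 + x)/(M - 15801) = (28586 - 16344)/(4721 - 15801) = 12242/(-11080) = 12242*(-1/11080) = -6121/5540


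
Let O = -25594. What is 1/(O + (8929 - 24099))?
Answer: -1/40764 ≈ -2.4531e-5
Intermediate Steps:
1/(O + (8929 - 24099)) = 1/(-25594 + (8929 - 24099)) = 1/(-25594 - 15170) = 1/(-40764) = -1/40764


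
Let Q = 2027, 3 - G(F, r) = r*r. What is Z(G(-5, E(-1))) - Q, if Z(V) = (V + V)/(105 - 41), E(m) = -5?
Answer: -32443/16 ≈ -2027.7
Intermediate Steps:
G(F, r) = 3 - r² (G(F, r) = 3 - r*r = 3 - r²)
Z(V) = V/32 (Z(V) = (2*V)/64 = (2*V)*(1/64) = V/32)
Z(G(-5, E(-1))) - Q = (3 - 1*(-5)²)/32 - 1*2027 = (3 - 1*25)/32 - 2027 = (3 - 25)/32 - 2027 = (1/32)*(-22) - 2027 = -11/16 - 2027 = -32443/16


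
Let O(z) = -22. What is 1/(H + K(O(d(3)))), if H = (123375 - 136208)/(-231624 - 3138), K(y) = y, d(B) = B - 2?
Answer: -234762/5151931 ≈ -0.045568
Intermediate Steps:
d(B) = -2 + B
H = 12833/234762 (H = -12833/(-234762) = -12833*(-1/234762) = 12833/234762 ≈ 0.054664)
1/(H + K(O(d(3)))) = 1/(12833/234762 - 22) = 1/(-5151931/234762) = -234762/5151931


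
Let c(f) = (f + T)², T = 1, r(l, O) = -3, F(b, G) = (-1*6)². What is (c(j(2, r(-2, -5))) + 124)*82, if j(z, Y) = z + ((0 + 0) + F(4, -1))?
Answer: 134890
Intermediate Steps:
F(b, G) = 36 (F(b, G) = (-6)² = 36)
j(z, Y) = 36 + z (j(z, Y) = z + ((0 + 0) + 36) = z + (0 + 36) = z + 36 = 36 + z)
c(f) = (1 + f)² (c(f) = (f + 1)² = (1 + f)²)
(c(j(2, r(-2, -5))) + 124)*82 = ((1 + (36 + 2))² + 124)*82 = ((1 + 38)² + 124)*82 = (39² + 124)*82 = (1521 + 124)*82 = 1645*82 = 134890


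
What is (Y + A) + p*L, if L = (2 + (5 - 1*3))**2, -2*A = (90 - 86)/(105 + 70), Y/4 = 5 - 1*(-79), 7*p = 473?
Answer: 247998/175 ≈ 1417.1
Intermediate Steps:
p = 473/7 (p = (1/7)*473 = 473/7 ≈ 67.571)
Y = 336 (Y = 4*(5 - 1*(-79)) = 4*(5 + 79) = 4*84 = 336)
A = -2/175 (A = -(90 - 86)/(2*(105 + 70)) = -2/175 ≈ -0.011429)
L = 16 (L = (2 + (5 - 3))**2 = (2 + 2)**2 = 4**2 = 16)
(Y + A) + p*L = (336 - 2/175) + (473/7)*16 = 58798/175 + 7568/7 = 247998/175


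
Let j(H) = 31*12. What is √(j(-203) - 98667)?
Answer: I*√98295 ≈ 313.52*I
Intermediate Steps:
j(H) = 372
√(j(-203) - 98667) = √(372 - 98667) = √(-98295) = I*√98295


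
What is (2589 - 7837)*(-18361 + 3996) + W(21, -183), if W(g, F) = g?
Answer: 75387541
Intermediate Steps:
(2589 - 7837)*(-18361 + 3996) + W(21, -183) = (2589 - 7837)*(-18361 + 3996) + 21 = -5248*(-14365) + 21 = 75387520 + 21 = 75387541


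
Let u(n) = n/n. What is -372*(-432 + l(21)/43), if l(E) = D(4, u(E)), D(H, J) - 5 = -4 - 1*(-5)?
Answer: 6908040/43 ≈ 1.6065e+5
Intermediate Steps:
u(n) = 1
D(H, J) = 6 (D(H, J) = 5 + (-4 - 1*(-5)) = 5 + (-4 + 5) = 5 + 1 = 6)
l(E) = 6
-372*(-432 + l(21)/43) = -372*(-432 + 6/43) = -372*(-18570/43) = 6908040/43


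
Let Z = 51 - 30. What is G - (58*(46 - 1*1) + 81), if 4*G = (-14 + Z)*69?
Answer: -10281/4 ≈ -2570.3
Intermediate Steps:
Z = 21
G = 483/4 (G = ((-14 + 21)*69)/4 = (7*69)/4 = (¼)*483 = 483/4 ≈ 120.75)
G - (58*(46 - 1*1) + 81) = 483/4 - (58*(46 - 1*1) + 81) = 483/4 - (58*(46 - 1) + 81) = 483/4 - (58*45 + 81) = 483/4 - (2610 + 81) = 483/4 - 1*2691 = 483/4 - 2691 = -10281/4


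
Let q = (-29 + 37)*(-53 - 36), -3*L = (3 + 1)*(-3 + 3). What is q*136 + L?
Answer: -96832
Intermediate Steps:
L = 0 (L = -(3 + 1)*(-3 + 3)/3 = -4*0/3 = -1/3*0 = 0)
q = -712 (q = 8*(-89) = -712)
q*136 + L = -712*136 + 0 = -96832 + 0 = -96832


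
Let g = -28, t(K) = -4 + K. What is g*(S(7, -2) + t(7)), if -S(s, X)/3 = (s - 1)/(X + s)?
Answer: 84/5 ≈ 16.800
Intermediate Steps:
S(s, X) = -3*(-1 + s)/(X + s) (S(s, X) = -3*(s - 1)/(X + s) = -3*(-1 + s)/(X + s))
g*(S(7, -2) + t(7)) = -28*(3*(1 - 1*7)/(-2 + 7) + (-4 + 7)) = -28*(3*(1 - 7)/5 + 3) = -28*(3*(⅕)*(-6) + 3) = -28*(-18/5 + 3) = -28*(-⅗) = 84/5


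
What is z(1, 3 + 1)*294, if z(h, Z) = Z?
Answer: 1176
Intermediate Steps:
z(1, 3 + 1)*294 = (3 + 1)*294 = 4*294 = 1176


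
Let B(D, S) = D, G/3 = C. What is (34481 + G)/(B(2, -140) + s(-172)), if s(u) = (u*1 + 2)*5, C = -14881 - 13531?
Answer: 50755/848 ≈ 59.853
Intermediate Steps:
C = -28412
G = -85236 (G = 3*(-28412) = -85236)
s(u) = 10 + 5*u (s(u) = (u + 2)*5 = (2 + u)*5 = 10 + 5*u)
(34481 + G)/(B(2, -140) + s(-172)) = (34481 - 85236)/(2 + (10 + 5*(-172))) = -50755/(2 + (10 - 860)) = -50755/(2 - 850) = -50755/(-848) = -50755*(-1/848) = 50755/848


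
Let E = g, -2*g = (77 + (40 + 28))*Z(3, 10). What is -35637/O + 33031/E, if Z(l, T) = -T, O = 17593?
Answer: 19147502/439825 ≈ 43.534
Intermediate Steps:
g = 725 (g = -(77 + (40 + 28))*(-1*10)/2 = -(77 + 68)*(-10)/2 = -145*(-10)/2 = -1/2*(-1450) = 725)
E = 725
-35637/O + 33031/E = -35637/17593 + 33031/725 = -35637*1/17593 + 33031*(1/725) = -35637/17593 + 1139/25 = 19147502/439825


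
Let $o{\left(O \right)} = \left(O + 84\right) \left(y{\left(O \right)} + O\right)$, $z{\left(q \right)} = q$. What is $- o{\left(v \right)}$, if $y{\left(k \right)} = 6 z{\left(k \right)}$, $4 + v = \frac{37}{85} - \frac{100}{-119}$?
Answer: $\frac{78389939}{50575} \approx 1550.0$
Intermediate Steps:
$v = - \frac{1621}{595}$ ($v = -4 + \left(\frac{37}{85} - \frac{100}{-119}\right) = -4 + \left(37 \cdot \frac{1}{85} - - \frac{100}{119}\right) = -4 + \left(\frac{37}{85} + \frac{100}{119}\right) = -4 + \frac{759}{595} = - \frac{1621}{595} \approx -2.7244$)
$y{\left(k \right)} = 6 k$
$o{\left(O \right)} = 7 O \left(84 + O\right)$ ($o{\left(O \right)} = \left(O + 84\right) \left(6 O + O\right) = \left(84 + O\right) 7 O = 7 O \left(84 + O\right)$)
$- o{\left(v \right)} = - \frac{7 \left(-1621\right) \left(84 - \frac{1621}{595}\right)}{595} = - \frac{7 \left(-1621\right) 48359}{595 \cdot 595} = \left(-1\right) \left(- \frac{78389939}{50575}\right) = \frac{78389939}{50575}$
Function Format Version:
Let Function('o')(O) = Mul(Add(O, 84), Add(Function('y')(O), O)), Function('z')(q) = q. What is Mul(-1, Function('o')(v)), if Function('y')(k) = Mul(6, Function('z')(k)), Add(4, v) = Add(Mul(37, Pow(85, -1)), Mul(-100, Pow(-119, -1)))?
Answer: Rational(78389939, 50575) ≈ 1550.0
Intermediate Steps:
v = Rational(-1621, 595) (v = Add(-4, Add(Mul(37, Pow(85, -1)), Mul(-100, Pow(-119, -1)))) = Add(-4, Add(Mul(37, Rational(1, 85)), Mul(-100, Rational(-1, 119)))) = Add(-4, Add(Rational(37, 85), Rational(100, 119))) = Add(-4, Rational(759, 595)) = Rational(-1621, 595) ≈ -2.7244)
Function('y')(k) = Mul(6, k)
Function('o')(O) = Mul(7, O, Add(84, O)) (Function('o')(O) = Mul(Add(O, 84), Add(Mul(6, O), O)) = Mul(Add(84, O), Mul(7, O)) = Mul(7, O, Add(84, O)))
Mul(-1, Function('o')(v)) = Mul(-1, Mul(7, Rational(-1621, 595), Add(84, Rational(-1621, 595)))) = Mul(-1, Mul(7, Rational(-1621, 595), Rational(48359, 595))) = Mul(-1, Rational(-78389939, 50575)) = Rational(78389939, 50575)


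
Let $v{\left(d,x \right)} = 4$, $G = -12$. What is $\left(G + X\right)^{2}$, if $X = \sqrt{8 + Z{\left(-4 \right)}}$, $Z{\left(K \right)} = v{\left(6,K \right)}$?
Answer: $156 - 48 \sqrt{3} \approx 72.862$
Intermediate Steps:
$Z{\left(K \right)} = 4$
$X = 2 \sqrt{3}$ ($X = \sqrt{8 + 4} = \sqrt{12} = 2 \sqrt{3} \approx 3.4641$)
$\left(G + X\right)^{2} = \left(-12 + 2 \sqrt{3}\right)^{2}$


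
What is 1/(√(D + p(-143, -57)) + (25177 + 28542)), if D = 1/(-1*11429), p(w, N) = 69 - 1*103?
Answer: 613954451/32981019541856 - I*√4441160823/32981019541856 ≈ 1.8615e-5 - 2.0206e-9*I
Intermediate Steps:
p(w, N) = -34 (p(w, N) = 69 - 103 = -34)
D = -1/11429 (D = 1/(-11429) = -1/11429 ≈ -8.7497e-5)
1/(√(D + p(-143, -57)) + (25177 + 28542)) = 1/(√(-1/11429 - 34) + (25177 + 28542)) = 1/(√(-388587/11429) + 53719) = 1/(I*√4441160823/11429 + 53719) = 1/(53719 + I*√4441160823/11429)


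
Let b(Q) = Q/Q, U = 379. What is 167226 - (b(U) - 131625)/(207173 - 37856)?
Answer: 28314336266/169317 ≈ 1.6723e+5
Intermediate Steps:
b(Q) = 1
167226 - (b(U) - 131625)/(207173 - 37856) = 167226 - (1 - 131625)/(207173 - 37856) = 167226 - (-131624)/169317 = 167226 - 1*(-131624/169317) = 167226 + 131624/169317 = 28314336266/169317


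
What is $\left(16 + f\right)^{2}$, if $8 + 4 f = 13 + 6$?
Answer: $\frac{5625}{16} \approx 351.56$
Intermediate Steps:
$f = \frac{11}{4}$ ($f = -2 + \frac{13 + 6}{4} = -2 + \frac{1}{4} \cdot 19 = -2 + \frac{19}{4} = \frac{11}{4} \approx 2.75$)
$\left(16 + f\right)^{2} = \left(16 + \frac{11}{4}\right)^{2} = \left(\frac{75}{4}\right)^{2} = \frac{5625}{16}$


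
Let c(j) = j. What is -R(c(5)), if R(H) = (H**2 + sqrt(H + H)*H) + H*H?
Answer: -50 - 5*sqrt(10) ≈ -65.811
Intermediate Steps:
R(H) = 2*H**2 + sqrt(2)*H**(3/2) (R(H) = (H**2 + sqrt(2*H)*H) + H**2 = (H**2 + (sqrt(2)*sqrt(H))*H) + H**2 = (H**2 + sqrt(2)*H**(3/2)) + H**2 = 2*H**2 + sqrt(2)*H**(3/2))
-R(c(5)) = -(2*5**2 + sqrt(2)*5**(3/2)) = -(2*25 + sqrt(2)*(5*sqrt(5))) = -(50 + 5*sqrt(10)) = -50 - 5*sqrt(10)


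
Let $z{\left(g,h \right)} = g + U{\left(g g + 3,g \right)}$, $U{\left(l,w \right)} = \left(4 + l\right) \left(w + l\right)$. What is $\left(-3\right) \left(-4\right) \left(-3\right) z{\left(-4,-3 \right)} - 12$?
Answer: $-12288$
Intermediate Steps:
$U{\left(l,w \right)} = \left(4 + l\right) \left(l + w\right)$
$z{\left(g,h \right)} = 12 + \left(3 + g^{2}\right)^{2} + 4 g^{2} + 5 g + g \left(3 + g^{2}\right)$ ($z{\left(g,h \right)} = g + \left(\left(g g + 3\right)^{2} + 4 \left(g g + 3\right) + 4 g + \left(g g + 3\right) g\right) = g + \left(\left(g^{2} + 3\right)^{2} + 4 \left(g^{2} + 3\right) + 4 g + \left(g^{2} + 3\right) g\right) = g + \left(\left(3 + g^{2}\right)^{2} + 4 \left(3 + g^{2}\right) + 4 g + \left(3 + g^{2}\right) g\right) = g + \left(\left(3 + g^{2}\right)^{2} + \left(12 + 4 g^{2}\right) + 4 g + g \left(3 + g^{2}\right)\right) = g + \left(12 + \left(3 + g^{2}\right)^{2} + 4 g + 4 g^{2} + g \left(3 + g^{2}\right)\right) = 12 + \left(3 + g^{2}\right)^{2} + 4 g^{2} + 5 g + g \left(3 + g^{2}\right)$)
$\left(-3\right) \left(-4\right) \left(-3\right) z{\left(-4,-3 \right)} - 12 = \left(-3\right) \left(-4\right) \left(-3\right) \left(21 + \left(-4\right)^{3} + \left(-4\right)^{4} + 8 \left(-4\right) + 10 \left(-4\right)^{2}\right) - 12 = 12 \left(-3\right) \left(21 - 64 + 256 - 32 + 10 \cdot 16\right) - 12 = - 36 \left(21 - 64 + 256 - 32 + 160\right) - 12 = \left(-36\right) 341 - 12 = -12276 - 12 = -12288$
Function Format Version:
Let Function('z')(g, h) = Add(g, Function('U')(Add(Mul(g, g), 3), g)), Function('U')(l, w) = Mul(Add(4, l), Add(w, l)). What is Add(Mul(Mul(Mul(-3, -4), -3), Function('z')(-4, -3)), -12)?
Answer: -12288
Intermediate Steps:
Function('U')(l, w) = Mul(Add(4, l), Add(l, w))
Function('z')(g, h) = Add(12, Pow(Add(3, Pow(g, 2)), 2), Mul(4, Pow(g, 2)), Mul(5, g), Mul(g, Add(3, Pow(g, 2)))) (Function('z')(g, h) = Add(g, Add(Pow(Add(Mul(g, g), 3), 2), Mul(4, Add(Mul(g, g), 3)), Mul(4, g), Mul(Add(Mul(g, g), 3), g))) = Add(g, Add(Pow(Add(Pow(g, 2), 3), 2), Mul(4, Add(Pow(g, 2), 3)), Mul(4, g), Mul(Add(Pow(g, 2), 3), g))) = Add(g, Add(Pow(Add(3, Pow(g, 2)), 2), Mul(4, Add(3, Pow(g, 2))), Mul(4, g), Mul(Add(3, Pow(g, 2)), g))) = Add(g, Add(Pow(Add(3, Pow(g, 2)), 2), Add(12, Mul(4, Pow(g, 2))), Mul(4, g), Mul(g, Add(3, Pow(g, 2))))) = Add(g, Add(12, Pow(Add(3, Pow(g, 2)), 2), Mul(4, g), Mul(4, Pow(g, 2)), Mul(g, Add(3, Pow(g, 2))))) = Add(12, Pow(Add(3, Pow(g, 2)), 2), Mul(4, Pow(g, 2)), Mul(5, g), Mul(g, Add(3, Pow(g, 2)))))
Add(Mul(Mul(Mul(-3, -4), -3), Function('z')(-4, -3)), -12) = Add(Mul(Mul(Mul(-3, -4), -3), Add(21, Pow(-4, 3), Pow(-4, 4), Mul(8, -4), Mul(10, Pow(-4, 2)))), -12) = Add(Mul(Mul(12, -3), Add(21, -64, 256, -32, Mul(10, 16))), -12) = Add(Mul(-36, Add(21, -64, 256, -32, 160)), -12) = Add(Mul(-36, 341), -12) = Add(-12276, -12) = -12288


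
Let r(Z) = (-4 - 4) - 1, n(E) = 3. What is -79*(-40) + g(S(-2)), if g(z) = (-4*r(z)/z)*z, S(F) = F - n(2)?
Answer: 3196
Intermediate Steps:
r(Z) = -9 (r(Z) = -8 - 1 = -9)
S(F) = -3 + F (S(F) = F - 1*3 = F - 3 = -3 + F)
g(z) = 36 (g(z) = (-(-36)/z)*z = (36/z)*z = 36)
-79*(-40) + g(S(-2)) = -79*(-40) + 36 = 3160 + 36 = 3196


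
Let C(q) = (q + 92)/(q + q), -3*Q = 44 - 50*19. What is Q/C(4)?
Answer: 151/6 ≈ 25.167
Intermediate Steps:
Q = 302 (Q = -(44 - 50*19)/3 = -(44 - 950)/3 = -⅓*(-906) = 302)
C(q) = (92 + q)/(2*q) (C(q) = (92 + q)/((2*q)) = (92 + q)*(1/(2*q)) = (92 + q)/(2*q))
Q/C(4) = 302/(((½)*(92 + 4)/4)) = 302/(((½)*(¼)*96)) = 302/12 = 302*(1/12) = 151/6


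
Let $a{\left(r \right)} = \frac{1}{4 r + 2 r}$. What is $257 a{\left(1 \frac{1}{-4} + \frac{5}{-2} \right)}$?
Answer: $- \frac{514}{33} \approx -15.576$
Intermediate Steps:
$a{\left(r \right)} = \frac{1}{6 r}$
$257 a{\left(1 \frac{1}{-4} + \frac{5}{-2} \right)} = 257 \frac{1}{6 \left(1 \frac{1}{-4} + \frac{5}{-2}\right)} = 257 \frac{1}{6 \left(1 \left(- \frac{1}{4}\right) + 5 \left(- \frac{1}{2}\right)\right)} = 257 \frac{1}{6 \left(- \frac{1}{4} - \frac{5}{2}\right)} = 257 \frac{1}{6 \left(- \frac{11}{4}\right)} = 257 \cdot \frac{1}{6} \left(- \frac{4}{11}\right) = 257 \left(- \frac{2}{33}\right) = - \frac{514}{33}$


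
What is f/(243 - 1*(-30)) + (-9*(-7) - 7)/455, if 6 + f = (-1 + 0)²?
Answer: 11/105 ≈ 0.10476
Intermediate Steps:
f = -5 (f = -6 + (-1 + 0)² = -6 + (-1)² = -6 + 1 = -5)
f/(243 - 1*(-30)) + (-9*(-7) - 7)/455 = -5/(243 - 1*(-30)) + (-9*(-7) - 7)/455 = -5/(243 + 30) + (63 - 7)*(1/455) = -5/273 + 56*(1/455) = -5*1/273 + 8/65 = -5/273 + 8/65 = 11/105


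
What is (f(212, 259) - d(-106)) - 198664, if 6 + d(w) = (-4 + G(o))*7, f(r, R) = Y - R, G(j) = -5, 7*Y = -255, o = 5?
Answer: -1392233/7 ≈ -1.9889e+5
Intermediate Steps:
Y = -255/7 (Y = (⅐)*(-255) = -255/7 ≈ -36.429)
f(r, R) = -255/7 - R
d(w) = -69 (d(w) = -6 + (-4 - 5)*7 = -6 - 9*7 = -6 - 63 = -69)
(f(212, 259) - d(-106)) - 198664 = ((-255/7 - 1*259) - 1*(-69)) - 198664 = ((-255/7 - 259) + 69) - 198664 = (-2068/7 + 69) - 198664 = -1585/7 - 198664 = -1392233/7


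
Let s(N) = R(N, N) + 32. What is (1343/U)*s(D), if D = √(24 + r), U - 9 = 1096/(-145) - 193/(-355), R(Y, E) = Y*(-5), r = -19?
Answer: 110609480/5109 - 69130925*√5/20436 ≈ 14086.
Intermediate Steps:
R(Y, E) = -5*Y
U = 20436/10295 (U = 9 + (1096/(-145) - 193/(-355)) = 9 + (1096*(-1/145) - 193*(-1/355)) = 9 + (-1096/145 + 193/355) = 9 - 72219/10295 = 20436/10295 ≈ 1.9850)
D = √5 (D = √(24 - 19) = √5 ≈ 2.2361)
s(N) = 32 - 5*N (s(N) = -5*N + 32 = 32 - 5*N)
(1343/U)*s(D) = (1343/(20436/10295))*(32 - 5*√5) = (1343*(10295/20436))*(32 - 5*√5) = 13826185*(32 - 5*√5)/20436 = 110609480/5109 - 69130925*√5/20436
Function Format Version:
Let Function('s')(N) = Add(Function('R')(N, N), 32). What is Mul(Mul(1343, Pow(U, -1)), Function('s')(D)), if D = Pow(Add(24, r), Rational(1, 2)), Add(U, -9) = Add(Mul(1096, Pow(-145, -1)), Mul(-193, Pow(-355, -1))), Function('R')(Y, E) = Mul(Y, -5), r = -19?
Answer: Add(Rational(110609480, 5109), Mul(Rational(-69130925, 20436), Pow(5, Rational(1, 2)))) ≈ 14086.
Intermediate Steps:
Function('R')(Y, E) = Mul(-5, Y)
U = Rational(20436, 10295) (U = Add(9, Add(Mul(1096, Pow(-145, -1)), Mul(-193, Pow(-355, -1)))) = Add(9, Add(Mul(1096, Rational(-1, 145)), Mul(-193, Rational(-1, 355)))) = Add(9, Add(Rational(-1096, 145), Rational(193, 355))) = Add(9, Rational(-72219, 10295)) = Rational(20436, 10295) ≈ 1.9850)
D = Pow(5, Rational(1, 2)) (D = Pow(Add(24, -19), Rational(1, 2)) = Pow(5, Rational(1, 2)) ≈ 2.2361)
Function('s')(N) = Add(32, Mul(-5, N)) (Function('s')(N) = Add(Mul(-5, N), 32) = Add(32, Mul(-5, N)))
Mul(Mul(1343, Pow(U, -1)), Function('s')(D)) = Mul(Mul(1343, Pow(Rational(20436, 10295), -1)), Add(32, Mul(-5, Pow(5, Rational(1, 2))))) = Mul(Mul(1343, Rational(10295, 20436)), Add(32, Mul(-5, Pow(5, Rational(1, 2))))) = Mul(Rational(13826185, 20436), Add(32, Mul(-5, Pow(5, Rational(1, 2))))) = Add(Rational(110609480, 5109), Mul(Rational(-69130925, 20436), Pow(5, Rational(1, 2))))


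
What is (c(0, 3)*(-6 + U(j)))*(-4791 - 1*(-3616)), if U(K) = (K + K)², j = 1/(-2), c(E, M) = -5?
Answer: -29375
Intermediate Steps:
j = -½ ≈ -0.50000
U(K) = 4*K² (U(K) = (2*K)² = 4*K²)
(c(0, 3)*(-6 + U(j)))*(-4791 - 1*(-3616)) = (-5*(-6 + 4*(-½)²))*(-4791 - 1*(-3616)) = (-5*(-6 + 4*(¼)))*(-4791 + 3616) = -5*(-6 + 1)*(-1175) = -5*(-5)*(-1175) = 25*(-1175) = -29375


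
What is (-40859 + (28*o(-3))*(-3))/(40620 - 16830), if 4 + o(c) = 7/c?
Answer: -40327/23790 ≈ -1.6951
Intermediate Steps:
o(c) = -4 + 7/c
(-40859 + (28*o(-3))*(-3))/(40620 - 16830) = (-40859 + (28*(-4 + 7/(-3)))*(-3))/(40620 - 16830) = (-40859 + (28*(-4 + 7*(-⅓)))*(-3))/23790 = (-40859 + (28*(-4 - 7/3))*(-3))*(1/23790) = (-40859 + (28*(-19/3))*(-3))*(1/23790) = (-40859 - 532/3*(-3))*(1/23790) = (-40859 + 532)*(1/23790) = -40327*1/23790 = -40327/23790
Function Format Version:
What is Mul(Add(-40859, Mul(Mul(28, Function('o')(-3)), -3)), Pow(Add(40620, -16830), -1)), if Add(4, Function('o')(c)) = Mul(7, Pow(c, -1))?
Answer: Rational(-40327, 23790) ≈ -1.6951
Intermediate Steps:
Function('o')(c) = Add(-4, Mul(7, Pow(c, -1)))
Mul(Add(-40859, Mul(Mul(28, Function('o')(-3)), -3)), Pow(Add(40620, -16830), -1)) = Mul(Add(-40859, Mul(Mul(28, Add(-4, Mul(7, Pow(-3, -1)))), -3)), Pow(Add(40620, -16830), -1)) = Mul(Add(-40859, Mul(Mul(28, Add(-4, Mul(7, Rational(-1, 3)))), -3)), Pow(23790, -1)) = Mul(Add(-40859, Mul(Mul(28, Add(-4, Rational(-7, 3))), -3)), Rational(1, 23790)) = Mul(Add(-40859, Mul(Mul(28, Rational(-19, 3)), -3)), Rational(1, 23790)) = Mul(Add(-40859, Mul(Rational(-532, 3), -3)), Rational(1, 23790)) = Mul(Add(-40859, 532), Rational(1, 23790)) = Mul(-40327, Rational(1, 23790)) = Rational(-40327, 23790)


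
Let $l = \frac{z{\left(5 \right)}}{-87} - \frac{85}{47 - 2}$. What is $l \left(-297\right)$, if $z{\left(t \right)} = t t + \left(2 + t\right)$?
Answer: $\frac{19437}{29} \approx 670.24$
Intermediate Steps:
$z{\left(t \right)} = 2 + t + t^{2}$ ($z{\left(t \right)} = t^{2} + \left(2 + t\right) = 2 + t + t^{2}$)
$l = - \frac{589}{261}$ ($l = \frac{2 + 5 + 5^{2}}{-87} - \frac{85}{47 - 2} = \left(2 + 5 + 25\right) \left(- \frac{1}{87}\right) - \frac{85}{47 - 2} = 32 \left(- \frac{1}{87}\right) - \frac{85}{45} = - \frac{32}{87} - \frac{17}{9} = - \frac{589}{261} \approx -2.2567$)
$l \left(-297\right) = \left(- \frac{589}{261}\right) \left(-297\right) = \frac{19437}{29}$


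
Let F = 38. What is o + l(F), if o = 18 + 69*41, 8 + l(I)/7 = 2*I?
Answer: 3323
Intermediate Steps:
l(I) = -56 + 14*I (l(I) = -56 + 7*(2*I) = -56 + 14*I)
o = 2847 (o = 18 + 2829 = 2847)
o + l(F) = 2847 + (-56 + 14*38) = 2847 + (-56 + 532) = 2847 + 476 = 3323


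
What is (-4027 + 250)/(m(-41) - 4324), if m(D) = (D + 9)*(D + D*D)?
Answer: 3777/56804 ≈ 0.066492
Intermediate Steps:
m(D) = (9 + D)*(D + D**2)
(-4027 + 250)/(m(-41) - 4324) = (-4027 + 250)/(-41*(9 + (-41)**2 + 10*(-41)) - 4324) = -3777/(-41*(9 + 1681 - 410) - 4324) = -3777/(-41*1280 - 4324) = -3777/(-52480 - 4324) = -3777/(-56804) = -3777*(-1/56804) = 3777/56804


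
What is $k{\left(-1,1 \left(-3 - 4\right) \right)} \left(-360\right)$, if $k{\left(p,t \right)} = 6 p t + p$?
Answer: $-14760$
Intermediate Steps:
$k{\left(p,t \right)} = p + 6 p t$ ($k{\left(p,t \right)} = 6 p t + p = p + 6 p t$)
$k{\left(-1,1 \left(-3 - 4\right) \right)} \left(-360\right) = - (1 + 6 \cdot 1 \left(-3 - 4\right)) \left(-360\right) = - (1 + 6 \cdot 1 \left(-7\right)) \left(-360\right) = - (1 + 6 \left(-7\right)) \left(-360\right) = - (1 - 42) \left(-360\right) = \left(-1\right) \left(-41\right) \left(-360\right) = 41 \left(-360\right) = -14760$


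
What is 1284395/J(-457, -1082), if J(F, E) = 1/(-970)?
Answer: -1245863150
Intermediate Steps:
J(F, E) = -1/970
1284395/J(-457, -1082) = 1284395/(-1/970) = 1284395*(-970) = -1245863150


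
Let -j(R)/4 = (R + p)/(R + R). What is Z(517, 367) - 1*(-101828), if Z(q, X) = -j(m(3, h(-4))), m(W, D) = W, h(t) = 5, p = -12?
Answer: 101822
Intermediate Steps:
j(R) = -2*(-12 + R)/R (j(R) = -4*(R - 12)/(R + R) = -4*(-12 + R)/(2*R) = -4*(-12 + R)*1/(2*R) = -2*(-12 + R)/R)
Z(q, X) = -6 (Z(q, X) = -(-2 + 24/3) = -(-2 + 24*(1/3)) = -(-2 + 8) = -1*6 = -6)
Z(517, 367) - 1*(-101828) = -6 - 1*(-101828) = -6 + 101828 = 101822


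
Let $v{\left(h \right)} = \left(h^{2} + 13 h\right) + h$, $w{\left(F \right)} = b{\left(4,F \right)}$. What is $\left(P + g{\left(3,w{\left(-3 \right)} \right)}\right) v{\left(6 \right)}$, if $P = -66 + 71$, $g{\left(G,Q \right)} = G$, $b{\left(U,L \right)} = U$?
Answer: $960$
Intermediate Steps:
$w{\left(F \right)} = 4$
$P = 5$
$v{\left(h \right)} = h^{2} + 14 h$
$\left(P + g{\left(3,w{\left(-3 \right)} \right)}\right) v{\left(6 \right)} = \left(5 + 3\right) 6 \left(14 + 6\right) = 8 \cdot 6 \cdot 20 = 8 \cdot 120 = 960$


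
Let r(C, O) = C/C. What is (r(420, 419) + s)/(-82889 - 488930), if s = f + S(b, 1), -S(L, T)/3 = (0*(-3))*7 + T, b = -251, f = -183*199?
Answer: 36419/571819 ≈ 0.063690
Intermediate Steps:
f = -36417
r(C, O) = 1
S(L, T) = -3*T (S(L, T) = -3*((0*(-3))*7 + T) = -3*(0*7 + T) = -3*(0 + T) = -3*T)
s = -36420 (s = -36417 - 3*1 = -36417 - 3 = -36420)
(r(420, 419) + s)/(-82889 - 488930) = (1 - 36420)/(-82889 - 488930) = -36419/(-571819) = -36419*(-1/571819) = 36419/571819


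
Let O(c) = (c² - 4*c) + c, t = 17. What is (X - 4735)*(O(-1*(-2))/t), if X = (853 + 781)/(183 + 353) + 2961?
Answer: 474615/2278 ≈ 208.35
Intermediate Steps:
O(c) = c² - 3*c
X = 794365/268 (X = 1634/536 + 2961 = 1634*(1/536) + 2961 = 817/268 + 2961 = 794365/268 ≈ 2964.0)
(X - 4735)*(O(-1*(-2))/t) = (794365/268 - 4735)*(((-1*(-2))*(-3 - 1*(-2)))/17) = -474615*2*(-3 + 2)/(268*17) = -474615*2*(-1)/(268*17) = -(-474615)/(134*17) = -474615/268*(-2/17) = 474615/2278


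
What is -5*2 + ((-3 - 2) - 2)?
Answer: -17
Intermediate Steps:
-5*2 + ((-3 - 2) - 2) = -10 + (-5 - 2) = -10 - 7 = -17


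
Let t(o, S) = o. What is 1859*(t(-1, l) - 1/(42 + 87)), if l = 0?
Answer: -241670/129 ≈ -1873.4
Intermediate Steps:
1859*(t(-1, l) - 1/(42 + 87)) = 1859*(-1 - 1/(42 + 87)) = 1859*(-1 - 1/129) = 1859*(-130/129) = -241670/129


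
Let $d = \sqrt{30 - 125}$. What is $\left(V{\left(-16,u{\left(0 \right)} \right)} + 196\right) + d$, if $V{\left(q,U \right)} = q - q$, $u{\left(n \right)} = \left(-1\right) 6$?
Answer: $196 + i \sqrt{95} \approx 196.0 + 9.7468 i$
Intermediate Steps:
$u{\left(n \right)} = -6$
$V{\left(q,U \right)} = 0$
$d = i \sqrt{95}$ ($d = \sqrt{-95} = i \sqrt{95} \approx 9.7468 i$)
$\left(V{\left(-16,u{\left(0 \right)} \right)} + 196\right) + d = \left(0 + 196\right) + i \sqrt{95} = 196 + i \sqrt{95}$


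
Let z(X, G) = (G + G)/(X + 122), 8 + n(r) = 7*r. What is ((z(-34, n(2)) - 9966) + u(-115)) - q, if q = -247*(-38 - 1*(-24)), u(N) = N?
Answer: -297855/22 ≈ -13539.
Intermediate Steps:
n(r) = -8 + 7*r
z(X, G) = 2*G/(122 + X) (z(X, G) = (2*G)/(122 + X) = 2*G/(122 + X))
q = 3458 (q = -247*(-38 + 24) = -247*(-14) = 3458)
((z(-34, n(2)) - 9966) + u(-115)) - q = ((2*(-8 + 7*2)/(122 - 34) - 9966) - 115) - 1*3458 = ((2*(-8 + 14)/88 - 9966) - 115) - 3458 = ((2*6*(1/88) - 9966) - 115) - 3458 = ((3/22 - 9966) - 115) - 3458 = (-219249/22 - 115) - 3458 = -221779/22 - 3458 = -297855/22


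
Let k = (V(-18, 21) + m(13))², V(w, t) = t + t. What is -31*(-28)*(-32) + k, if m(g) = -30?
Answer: -27632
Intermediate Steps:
V(w, t) = 2*t
k = 144 (k = (2*21 - 30)² = (42 - 30)² = 12² = 144)
-31*(-28)*(-32) + k = -31*(-28)*(-32) + 144 = 868*(-32) + 144 = -27776 + 144 = -27632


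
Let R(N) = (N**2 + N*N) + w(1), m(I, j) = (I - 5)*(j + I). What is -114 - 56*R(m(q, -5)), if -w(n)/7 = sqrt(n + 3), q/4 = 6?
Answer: -14595282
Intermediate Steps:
q = 24 (q = 4*6 = 24)
w(n) = -7*sqrt(3 + n) (w(n) = -7*sqrt(n + 3) = -7*sqrt(3 + n))
m(I, j) = (-5 + I)*(I + j)
R(N) = -14 + 2*N**2 (R(N) = (N**2 + N*N) - 7*sqrt(3 + 1) = (N**2 + N**2) - 7*sqrt(4) = 2*N**2 - 7*2 = 2*N**2 - 14 = -14 + 2*N**2)
-114 - 56*R(m(q, -5)) = -114 - 56*(-14 + 2*(24**2 - 5*24 - 5*(-5) + 24*(-5))**2) = -114 - 56*(-14 + 2*(576 - 120 + 25 - 120)**2) = -114 - 56*(-14 + 2*361**2) = -114 - 56*(-14 + 2*130321) = -114 - 56*(-14 + 260642) = -114 - 56*260628 = -114 - 14595168 = -14595282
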